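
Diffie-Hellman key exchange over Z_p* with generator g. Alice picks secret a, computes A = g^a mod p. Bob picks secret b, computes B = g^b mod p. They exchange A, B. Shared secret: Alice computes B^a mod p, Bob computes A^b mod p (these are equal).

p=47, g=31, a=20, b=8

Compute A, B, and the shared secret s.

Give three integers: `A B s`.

A = 31^20 mod 47  (bits of 20 = 10100)
  bit 0 = 1: r = r^2 * 31 mod 47 = 1^2 * 31 = 1*31 = 31
  bit 1 = 0: r = r^2 mod 47 = 31^2 = 21
  bit 2 = 1: r = r^2 * 31 mod 47 = 21^2 * 31 = 18*31 = 41
  bit 3 = 0: r = r^2 mod 47 = 41^2 = 36
  bit 4 = 0: r = r^2 mod 47 = 36^2 = 27
  -> A = 27
B = 31^8 mod 47  (bits of 8 = 1000)
  bit 0 = 1: r = r^2 * 31 mod 47 = 1^2 * 31 = 1*31 = 31
  bit 1 = 0: r = r^2 mod 47 = 31^2 = 21
  bit 2 = 0: r = r^2 mod 47 = 21^2 = 18
  bit 3 = 0: r = r^2 mod 47 = 18^2 = 42
  -> B = 42
s = B^a = 42^20 mod 47  (bits of 20 = 10100)
  bit 0 = 1: r = r^2 * 42 mod 47 = 1^2 * 42 = 1*42 = 42
  bit 1 = 0: r = r^2 mod 47 = 42^2 = 25
  bit 2 = 1: r = r^2 * 42 mod 47 = 25^2 * 42 = 14*42 = 24
  bit 3 = 0: r = r^2 mod 47 = 24^2 = 12
  bit 4 = 0: r = r^2 mod 47 = 12^2 = 3
  -> s = B^a = 3

Answer: 27 42 3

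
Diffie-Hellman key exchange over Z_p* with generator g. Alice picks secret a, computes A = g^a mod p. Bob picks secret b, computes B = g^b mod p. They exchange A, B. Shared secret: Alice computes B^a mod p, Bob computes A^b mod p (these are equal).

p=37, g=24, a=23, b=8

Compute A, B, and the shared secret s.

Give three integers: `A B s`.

A = 24^23 mod 37  (bits of 23 = 10111)
  bit 0 = 1: r = r^2 * 24 mod 37 = 1^2 * 24 = 1*24 = 24
  bit 1 = 0: r = r^2 mod 37 = 24^2 = 21
  bit 2 = 1: r = r^2 * 24 mod 37 = 21^2 * 24 = 34*24 = 2
  bit 3 = 1: r = r^2 * 24 mod 37 = 2^2 * 24 = 4*24 = 22
  bit 4 = 1: r = r^2 * 24 mod 37 = 22^2 * 24 = 3*24 = 35
  -> A = 35
B = 24^8 mod 37  (bits of 8 = 1000)
  bit 0 = 1: r = r^2 * 24 mod 37 = 1^2 * 24 = 1*24 = 24
  bit 1 = 0: r = r^2 mod 37 = 24^2 = 21
  bit 2 = 0: r = r^2 mod 37 = 21^2 = 34
  bit 3 = 0: r = r^2 mod 37 = 34^2 = 9
  -> B = 9
s = B^a = 9^23 mod 37  (bits of 23 = 10111)
  bit 0 = 1: r = r^2 * 9 mod 37 = 1^2 * 9 = 1*9 = 9
  bit 1 = 0: r = r^2 mod 37 = 9^2 = 7
  bit 2 = 1: r = r^2 * 9 mod 37 = 7^2 * 9 = 12*9 = 34
  bit 3 = 1: r = r^2 * 9 mod 37 = 34^2 * 9 = 9*9 = 7
  bit 4 = 1: r = r^2 * 9 mod 37 = 7^2 * 9 = 12*9 = 34
  -> s = B^a = 34

Answer: 35 9 34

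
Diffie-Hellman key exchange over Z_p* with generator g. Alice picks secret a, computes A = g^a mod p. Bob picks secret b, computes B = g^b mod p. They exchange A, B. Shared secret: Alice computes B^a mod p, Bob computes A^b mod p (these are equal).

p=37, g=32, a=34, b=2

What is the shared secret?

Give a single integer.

Answer: 9

Derivation:
A = 32^34 mod 37  (bits of 34 = 100010)
  bit 0 = 1: r = r^2 * 32 mod 37 = 1^2 * 32 = 1*32 = 32
  bit 1 = 0: r = r^2 mod 37 = 32^2 = 25
  bit 2 = 0: r = r^2 mod 37 = 25^2 = 33
  bit 3 = 0: r = r^2 mod 37 = 33^2 = 16
  bit 4 = 1: r = r^2 * 32 mod 37 = 16^2 * 32 = 34*32 = 15
  bit 5 = 0: r = r^2 mod 37 = 15^2 = 3
  -> A = 3
B = 32^2 mod 37  (bits of 2 = 10)
  bit 0 = 1: r = r^2 * 32 mod 37 = 1^2 * 32 = 1*32 = 32
  bit 1 = 0: r = r^2 mod 37 = 32^2 = 25
  -> B = 25
s = B^a = 25^34 mod 37  (bits of 34 = 100010)
  bit 0 = 1: r = r^2 * 25 mod 37 = 1^2 * 25 = 1*25 = 25
  bit 1 = 0: r = r^2 mod 37 = 25^2 = 33
  bit 2 = 0: r = r^2 mod 37 = 33^2 = 16
  bit 3 = 0: r = r^2 mod 37 = 16^2 = 34
  bit 4 = 1: r = r^2 * 25 mod 37 = 34^2 * 25 = 9*25 = 3
  bit 5 = 0: r = r^2 mod 37 = 3^2 = 9
  -> s = B^a = 9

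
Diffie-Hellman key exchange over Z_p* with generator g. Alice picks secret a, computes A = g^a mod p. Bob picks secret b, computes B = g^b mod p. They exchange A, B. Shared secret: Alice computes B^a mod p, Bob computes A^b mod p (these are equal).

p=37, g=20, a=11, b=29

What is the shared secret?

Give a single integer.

A = 20^11 mod 37  (bits of 11 = 1011)
  bit 0 = 1: r = r^2 * 20 mod 37 = 1^2 * 20 = 1*20 = 20
  bit 1 = 0: r = r^2 mod 37 = 20^2 = 30
  bit 2 = 1: r = r^2 * 20 mod 37 = 30^2 * 20 = 12*20 = 18
  bit 3 = 1: r = r^2 * 20 mod 37 = 18^2 * 20 = 28*20 = 5
  -> A = 5
B = 20^29 mod 37  (bits of 29 = 11101)
  bit 0 = 1: r = r^2 * 20 mod 37 = 1^2 * 20 = 1*20 = 20
  bit 1 = 1: r = r^2 * 20 mod 37 = 20^2 * 20 = 30*20 = 8
  bit 2 = 1: r = r^2 * 20 mod 37 = 8^2 * 20 = 27*20 = 22
  bit 3 = 0: r = r^2 mod 37 = 22^2 = 3
  bit 4 = 1: r = r^2 * 20 mod 37 = 3^2 * 20 = 9*20 = 32
  -> B = 32
s = B^a = 32^11 mod 37  (bits of 11 = 1011)
  bit 0 = 1: r = r^2 * 32 mod 37 = 1^2 * 32 = 1*32 = 32
  bit 1 = 0: r = r^2 mod 37 = 32^2 = 25
  bit 2 = 1: r = r^2 * 32 mod 37 = 25^2 * 32 = 33*32 = 20
  bit 3 = 1: r = r^2 * 32 mod 37 = 20^2 * 32 = 30*32 = 35
  -> s = B^a = 35

Answer: 35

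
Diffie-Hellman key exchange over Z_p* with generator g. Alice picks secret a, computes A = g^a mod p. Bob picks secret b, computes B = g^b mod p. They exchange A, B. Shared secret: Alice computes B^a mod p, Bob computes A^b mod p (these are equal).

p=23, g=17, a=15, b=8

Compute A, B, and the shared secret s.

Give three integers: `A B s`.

Answer: 15 18 4

Derivation:
A = 17^15 mod 23  (bits of 15 = 1111)
  bit 0 = 1: r = r^2 * 17 mod 23 = 1^2 * 17 = 1*17 = 17
  bit 1 = 1: r = r^2 * 17 mod 23 = 17^2 * 17 = 13*17 = 14
  bit 2 = 1: r = r^2 * 17 mod 23 = 14^2 * 17 = 12*17 = 20
  bit 3 = 1: r = r^2 * 17 mod 23 = 20^2 * 17 = 9*17 = 15
  -> A = 15
B = 17^8 mod 23  (bits of 8 = 1000)
  bit 0 = 1: r = r^2 * 17 mod 23 = 1^2 * 17 = 1*17 = 17
  bit 1 = 0: r = r^2 mod 23 = 17^2 = 13
  bit 2 = 0: r = r^2 mod 23 = 13^2 = 8
  bit 3 = 0: r = r^2 mod 23 = 8^2 = 18
  -> B = 18
s = B^a = 18^15 mod 23  (bits of 15 = 1111)
  bit 0 = 1: r = r^2 * 18 mod 23 = 1^2 * 18 = 1*18 = 18
  bit 1 = 1: r = r^2 * 18 mod 23 = 18^2 * 18 = 2*18 = 13
  bit 2 = 1: r = r^2 * 18 mod 23 = 13^2 * 18 = 8*18 = 6
  bit 3 = 1: r = r^2 * 18 mod 23 = 6^2 * 18 = 13*18 = 4
  -> s = B^a = 4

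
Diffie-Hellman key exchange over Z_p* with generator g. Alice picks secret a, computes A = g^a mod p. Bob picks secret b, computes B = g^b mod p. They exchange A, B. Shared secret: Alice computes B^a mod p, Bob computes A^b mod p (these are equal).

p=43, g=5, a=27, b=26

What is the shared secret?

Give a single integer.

Answer: 21

Derivation:
A = 5^27 mod 43  (bits of 27 = 11011)
  bit 0 = 1: r = r^2 * 5 mod 43 = 1^2 * 5 = 1*5 = 5
  bit 1 = 1: r = r^2 * 5 mod 43 = 5^2 * 5 = 25*5 = 39
  bit 2 = 0: r = r^2 mod 43 = 39^2 = 16
  bit 3 = 1: r = r^2 * 5 mod 43 = 16^2 * 5 = 41*5 = 33
  bit 4 = 1: r = r^2 * 5 mod 43 = 33^2 * 5 = 14*5 = 27
  -> A = 27
B = 5^26 mod 43  (bits of 26 = 11010)
  bit 0 = 1: r = r^2 * 5 mod 43 = 1^2 * 5 = 1*5 = 5
  bit 1 = 1: r = r^2 * 5 mod 43 = 5^2 * 5 = 25*5 = 39
  bit 2 = 0: r = r^2 mod 43 = 39^2 = 16
  bit 3 = 1: r = r^2 * 5 mod 43 = 16^2 * 5 = 41*5 = 33
  bit 4 = 0: r = r^2 mod 43 = 33^2 = 14
  -> B = 14
s = B^a = 14^27 mod 43  (bits of 27 = 11011)
  bit 0 = 1: r = r^2 * 14 mod 43 = 1^2 * 14 = 1*14 = 14
  bit 1 = 1: r = r^2 * 14 mod 43 = 14^2 * 14 = 24*14 = 35
  bit 2 = 0: r = r^2 mod 43 = 35^2 = 21
  bit 3 = 1: r = r^2 * 14 mod 43 = 21^2 * 14 = 11*14 = 25
  bit 4 = 1: r = r^2 * 14 mod 43 = 25^2 * 14 = 23*14 = 21
  -> s = B^a = 21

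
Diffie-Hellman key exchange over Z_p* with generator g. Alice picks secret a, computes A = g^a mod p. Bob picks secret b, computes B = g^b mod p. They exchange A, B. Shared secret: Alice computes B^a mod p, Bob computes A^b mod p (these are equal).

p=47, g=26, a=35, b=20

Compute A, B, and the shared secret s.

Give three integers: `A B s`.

Answer: 31 24 27

Derivation:
A = 26^35 mod 47  (bits of 35 = 100011)
  bit 0 = 1: r = r^2 * 26 mod 47 = 1^2 * 26 = 1*26 = 26
  bit 1 = 0: r = r^2 mod 47 = 26^2 = 18
  bit 2 = 0: r = r^2 mod 47 = 18^2 = 42
  bit 3 = 0: r = r^2 mod 47 = 42^2 = 25
  bit 4 = 1: r = r^2 * 26 mod 47 = 25^2 * 26 = 14*26 = 35
  bit 5 = 1: r = r^2 * 26 mod 47 = 35^2 * 26 = 3*26 = 31
  -> A = 31
B = 26^20 mod 47  (bits of 20 = 10100)
  bit 0 = 1: r = r^2 * 26 mod 47 = 1^2 * 26 = 1*26 = 26
  bit 1 = 0: r = r^2 mod 47 = 26^2 = 18
  bit 2 = 1: r = r^2 * 26 mod 47 = 18^2 * 26 = 42*26 = 11
  bit 3 = 0: r = r^2 mod 47 = 11^2 = 27
  bit 4 = 0: r = r^2 mod 47 = 27^2 = 24
  -> B = 24
s = B^a = 24^35 mod 47  (bits of 35 = 100011)
  bit 0 = 1: r = r^2 * 24 mod 47 = 1^2 * 24 = 1*24 = 24
  bit 1 = 0: r = r^2 mod 47 = 24^2 = 12
  bit 2 = 0: r = r^2 mod 47 = 12^2 = 3
  bit 3 = 0: r = r^2 mod 47 = 3^2 = 9
  bit 4 = 1: r = r^2 * 24 mod 47 = 9^2 * 24 = 34*24 = 17
  bit 5 = 1: r = r^2 * 24 mod 47 = 17^2 * 24 = 7*24 = 27
  -> s = B^a = 27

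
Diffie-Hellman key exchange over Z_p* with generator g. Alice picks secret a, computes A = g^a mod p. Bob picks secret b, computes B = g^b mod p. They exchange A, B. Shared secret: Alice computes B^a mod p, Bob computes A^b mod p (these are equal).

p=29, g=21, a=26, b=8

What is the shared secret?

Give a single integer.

Answer: 24

Derivation:
A = 21^26 mod 29  (bits of 26 = 11010)
  bit 0 = 1: r = r^2 * 21 mod 29 = 1^2 * 21 = 1*21 = 21
  bit 1 = 1: r = r^2 * 21 mod 29 = 21^2 * 21 = 6*21 = 10
  bit 2 = 0: r = r^2 mod 29 = 10^2 = 13
  bit 3 = 1: r = r^2 * 21 mod 29 = 13^2 * 21 = 24*21 = 11
  bit 4 = 0: r = r^2 mod 29 = 11^2 = 5
  -> A = 5
B = 21^8 mod 29  (bits of 8 = 1000)
  bit 0 = 1: r = r^2 * 21 mod 29 = 1^2 * 21 = 1*21 = 21
  bit 1 = 0: r = r^2 mod 29 = 21^2 = 6
  bit 2 = 0: r = r^2 mod 29 = 6^2 = 7
  bit 3 = 0: r = r^2 mod 29 = 7^2 = 20
  -> B = 20
s = B^a = 20^26 mod 29  (bits of 26 = 11010)
  bit 0 = 1: r = r^2 * 20 mod 29 = 1^2 * 20 = 1*20 = 20
  bit 1 = 1: r = r^2 * 20 mod 29 = 20^2 * 20 = 23*20 = 25
  bit 2 = 0: r = r^2 mod 29 = 25^2 = 16
  bit 3 = 1: r = r^2 * 20 mod 29 = 16^2 * 20 = 24*20 = 16
  bit 4 = 0: r = r^2 mod 29 = 16^2 = 24
  -> s = B^a = 24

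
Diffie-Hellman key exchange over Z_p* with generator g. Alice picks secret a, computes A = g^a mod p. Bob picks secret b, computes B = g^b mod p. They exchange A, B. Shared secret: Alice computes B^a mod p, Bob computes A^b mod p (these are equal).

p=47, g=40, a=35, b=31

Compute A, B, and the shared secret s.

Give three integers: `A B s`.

A = 40^35 mod 47  (bits of 35 = 100011)
  bit 0 = 1: r = r^2 * 40 mod 47 = 1^2 * 40 = 1*40 = 40
  bit 1 = 0: r = r^2 mod 47 = 40^2 = 2
  bit 2 = 0: r = r^2 mod 47 = 2^2 = 4
  bit 3 = 0: r = r^2 mod 47 = 4^2 = 16
  bit 4 = 1: r = r^2 * 40 mod 47 = 16^2 * 40 = 21*40 = 41
  bit 5 = 1: r = r^2 * 40 mod 47 = 41^2 * 40 = 36*40 = 30
  -> A = 30
B = 40^31 mod 47  (bits of 31 = 11111)
  bit 0 = 1: r = r^2 * 40 mod 47 = 1^2 * 40 = 1*40 = 40
  bit 1 = 1: r = r^2 * 40 mod 47 = 40^2 * 40 = 2*40 = 33
  bit 2 = 1: r = r^2 * 40 mod 47 = 33^2 * 40 = 8*40 = 38
  bit 3 = 1: r = r^2 * 40 mod 47 = 38^2 * 40 = 34*40 = 44
  bit 4 = 1: r = r^2 * 40 mod 47 = 44^2 * 40 = 9*40 = 31
  -> B = 31
s = B^a = 31^35 mod 47  (bits of 35 = 100011)
  bit 0 = 1: r = r^2 * 31 mod 47 = 1^2 * 31 = 1*31 = 31
  bit 1 = 0: r = r^2 mod 47 = 31^2 = 21
  bit 2 = 0: r = r^2 mod 47 = 21^2 = 18
  bit 3 = 0: r = r^2 mod 47 = 18^2 = 42
  bit 4 = 1: r = r^2 * 31 mod 47 = 42^2 * 31 = 25*31 = 23
  bit 5 = 1: r = r^2 * 31 mod 47 = 23^2 * 31 = 12*31 = 43
  -> s = B^a = 43

Answer: 30 31 43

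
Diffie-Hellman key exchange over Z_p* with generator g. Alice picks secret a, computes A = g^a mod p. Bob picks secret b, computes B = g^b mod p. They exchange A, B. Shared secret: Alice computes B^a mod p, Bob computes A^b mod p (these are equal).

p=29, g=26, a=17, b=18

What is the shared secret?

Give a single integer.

A = 26^17 mod 29  (bits of 17 = 10001)
  bit 0 = 1: r = r^2 * 26 mod 29 = 1^2 * 26 = 1*26 = 26
  bit 1 = 0: r = r^2 mod 29 = 26^2 = 9
  bit 2 = 0: r = r^2 mod 29 = 9^2 = 23
  bit 3 = 0: r = r^2 mod 29 = 23^2 = 7
  bit 4 = 1: r = r^2 * 26 mod 29 = 7^2 * 26 = 20*26 = 27
  -> A = 27
B = 26^18 mod 29  (bits of 18 = 10010)
  bit 0 = 1: r = r^2 * 26 mod 29 = 1^2 * 26 = 1*26 = 26
  bit 1 = 0: r = r^2 mod 29 = 26^2 = 9
  bit 2 = 0: r = r^2 mod 29 = 9^2 = 23
  bit 3 = 1: r = r^2 * 26 mod 29 = 23^2 * 26 = 7*26 = 8
  bit 4 = 0: r = r^2 mod 29 = 8^2 = 6
  -> B = 6
s = B^a = 6^17 mod 29  (bits of 17 = 10001)
  bit 0 = 1: r = r^2 * 6 mod 29 = 1^2 * 6 = 1*6 = 6
  bit 1 = 0: r = r^2 mod 29 = 6^2 = 7
  bit 2 = 0: r = r^2 mod 29 = 7^2 = 20
  bit 3 = 0: r = r^2 mod 29 = 20^2 = 23
  bit 4 = 1: r = r^2 * 6 mod 29 = 23^2 * 6 = 7*6 = 13
  -> s = B^a = 13

Answer: 13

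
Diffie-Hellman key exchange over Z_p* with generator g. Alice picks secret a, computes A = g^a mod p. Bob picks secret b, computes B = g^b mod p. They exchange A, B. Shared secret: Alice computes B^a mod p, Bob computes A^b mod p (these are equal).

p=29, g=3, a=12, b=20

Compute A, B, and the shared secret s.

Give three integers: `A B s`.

Answer: 16 25 20

Derivation:
A = 3^12 mod 29  (bits of 12 = 1100)
  bit 0 = 1: r = r^2 * 3 mod 29 = 1^2 * 3 = 1*3 = 3
  bit 1 = 1: r = r^2 * 3 mod 29 = 3^2 * 3 = 9*3 = 27
  bit 2 = 0: r = r^2 mod 29 = 27^2 = 4
  bit 3 = 0: r = r^2 mod 29 = 4^2 = 16
  -> A = 16
B = 3^20 mod 29  (bits of 20 = 10100)
  bit 0 = 1: r = r^2 * 3 mod 29 = 1^2 * 3 = 1*3 = 3
  bit 1 = 0: r = r^2 mod 29 = 3^2 = 9
  bit 2 = 1: r = r^2 * 3 mod 29 = 9^2 * 3 = 23*3 = 11
  bit 3 = 0: r = r^2 mod 29 = 11^2 = 5
  bit 4 = 0: r = r^2 mod 29 = 5^2 = 25
  -> B = 25
s = B^a = 25^12 mod 29  (bits of 12 = 1100)
  bit 0 = 1: r = r^2 * 25 mod 29 = 1^2 * 25 = 1*25 = 25
  bit 1 = 1: r = r^2 * 25 mod 29 = 25^2 * 25 = 16*25 = 23
  bit 2 = 0: r = r^2 mod 29 = 23^2 = 7
  bit 3 = 0: r = r^2 mod 29 = 7^2 = 20
  -> s = B^a = 20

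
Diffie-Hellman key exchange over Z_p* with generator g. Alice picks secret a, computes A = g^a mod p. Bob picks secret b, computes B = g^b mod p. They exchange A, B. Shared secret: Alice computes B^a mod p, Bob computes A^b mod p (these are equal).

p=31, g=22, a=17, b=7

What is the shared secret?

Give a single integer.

A = 22^17 mod 31  (bits of 17 = 10001)
  bit 0 = 1: r = r^2 * 22 mod 31 = 1^2 * 22 = 1*22 = 22
  bit 1 = 0: r = r^2 mod 31 = 22^2 = 19
  bit 2 = 0: r = r^2 mod 31 = 19^2 = 20
  bit 3 = 0: r = r^2 mod 31 = 20^2 = 28
  bit 4 = 1: r = r^2 * 22 mod 31 = 28^2 * 22 = 9*22 = 12
  -> A = 12
B = 22^7 mod 31  (bits of 7 = 111)
  bit 0 = 1: r = r^2 * 22 mod 31 = 1^2 * 22 = 1*22 = 22
  bit 1 = 1: r = r^2 * 22 mod 31 = 22^2 * 22 = 19*22 = 15
  bit 2 = 1: r = r^2 * 22 mod 31 = 15^2 * 22 = 8*22 = 21
  -> B = 21
s = B^a = 21^17 mod 31  (bits of 17 = 10001)
  bit 0 = 1: r = r^2 * 21 mod 31 = 1^2 * 21 = 1*21 = 21
  bit 1 = 0: r = r^2 mod 31 = 21^2 = 7
  bit 2 = 0: r = r^2 mod 31 = 7^2 = 18
  bit 3 = 0: r = r^2 mod 31 = 18^2 = 14
  bit 4 = 1: r = r^2 * 21 mod 31 = 14^2 * 21 = 10*21 = 24
  -> s = B^a = 24

Answer: 24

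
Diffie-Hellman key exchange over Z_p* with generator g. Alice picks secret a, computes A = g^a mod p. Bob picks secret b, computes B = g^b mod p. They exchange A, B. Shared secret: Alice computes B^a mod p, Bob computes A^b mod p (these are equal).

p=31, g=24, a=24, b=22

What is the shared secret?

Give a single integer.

Answer: 2

Derivation:
A = 24^24 mod 31  (bits of 24 = 11000)
  bit 0 = 1: r = r^2 * 24 mod 31 = 1^2 * 24 = 1*24 = 24
  bit 1 = 1: r = r^2 * 24 mod 31 = 24^2 * 24 = 18*24 = 29
  bit 2 = 0: r = r^2 mod 31 = 29^2 = 4
  bit 3 = 0: r = r^2 mod 31 = 4^2 = 16
  bit 4 = 0: r = r^2 mod 31 = 16^2 = 8
  -> A = 8
B = 24^22 mod 31  (bits of 22 = 10110)
  bit 0 = 1: r = r^2 * 24 mod 31 = 1^2 * 24 = 1*24 = 24
  bit 1 = 0: r = r^2 mod 31 = 24^2 = 18
  bit 2 = 1: r = r^2 * 24 mod 31 = 18^2 * 24 = 14*24 = 26
  bit 3 = 1: r = r^2 * 24 mod 31 = 26^2 * 24 = 25*24 = 11
  bit 4 = 0: r = r^2 mod 31 = 11^2 = 28
  -> B = 28
s = B^a = 28^24 mod 31  (bits of 24 = 11000)
  bit 0 = 1: r = r^2 * 28 mod 31 = 1^2 * 28 = 1*28 = 28
  bit 1 = 1: r = r^2 * 28 mod 31 = 28^2 * 28 = 9*28 = 4
  bit 2 = 0: r = r^2 mod 31 = 4^2 = 16
  bit 3 = 0: r = r^2 mod 31 = 16^2 = 8
  bit 4 = 0: r = r^2 mod 31 = 8^2 = 2
  -> s = B^a = 2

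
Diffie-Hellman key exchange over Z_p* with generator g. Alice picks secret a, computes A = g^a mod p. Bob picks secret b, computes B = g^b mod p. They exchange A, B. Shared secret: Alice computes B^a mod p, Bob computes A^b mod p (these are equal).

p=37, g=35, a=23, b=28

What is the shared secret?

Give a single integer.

A = 35^23 mod 37  (bits of 23 = 10111)
  bit 0 = 1: r = r^2 * 35 mod 37 = 1^2 * 35 = 1*35 = 35
  bit 1 = 0: r = r^2 mod 37 = 35^2 = 4
  bit 2 = 1: r = r^2 * 35 mod 37 = 4^2 * 35 = 16*35 = 5
  bit 3 = 1: r = r^2 * 35 mod 37 = 5^2 * 35 = 25*35 = 24
  bit 4 = 1: r = r^2 * 35 mod 37 = 24^2 * 35 = 21*35 = 32
  -> A = 32
B = 35^28 mod 37  (bits of 28 = 11100)
  bit 0 = 1: r = r^2 * 35 mod 37 = 1^2 * 35 = 1*35 = 35
  bit 1 = 1: r = r^2 * 35 mod 37 = 35^2 * 35 = 4*35 = 29
  bit 2 = 1: r = r^2 * 35 mod 37 = 29^2 * 35 = 27*35 = 20
  bit 3 = 0: r = r^2 mod 37 = 20^2 = 30
  bit 4 = 0: r = r^2 mod 37 = 30^2 = 12
  -> B = 12
s = B^a = 12^23 mod 37  (bits of 23 = 10111)
  bit 0 = 1: r = r^2 * 12 mod 37 = 1^2 * 12 = 1*12 = 12
  bit 1 = 0: r = r^2 mod 37 = 12^2 = 33
  bit 2 = 1: r = r^2 * 12 mod 37 = 33^2 * 12 = 16*12 = 7
  bit 3 = 1: r = r^2 * 12 mod 37 = 7^2 * 12 = 12*12 = 33
  bit 4 = 1: r = r^2 * 12 mod 37 = 33^2 * 12 = 16*12 = 7
  -> s = B^a = 7

Answer: 7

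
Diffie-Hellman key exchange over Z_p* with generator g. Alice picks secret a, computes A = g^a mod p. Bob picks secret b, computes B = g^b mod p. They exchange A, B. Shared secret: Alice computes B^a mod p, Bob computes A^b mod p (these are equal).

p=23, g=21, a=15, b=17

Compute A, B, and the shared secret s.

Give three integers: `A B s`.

Answer: 7 5 19

Derivation:
A = 21^15 mod 23  (bits of 15 = 1111)
  bit 0 = 1: r = r^2 * 21 mod 23 = 1^2 * 21 = 1*21 = 21
  bit 1 = 1: r = r^2 * 21 mod 23 = 21^2 * 21 = 4*21 = 15
  bit 2 = 1: r = r^2 * 21 mod 23 = 15^2 * 21 = 18*21 = 10
  bit 3 = 1: r = r^2 * 21 mod 23 = 10^2 * 21 = 8*21 = 7
  -> A = 7
B = 21^17 mod 23  (bits of 17 = 10001)
  bit 0 = 1: r = r^2 * 21 mod 23 = 1^2 * 21 = 1*21 = 21
  bit 1 = 0: r = r^2 mod 23 = 21^2 = 4
  bit 2 = 0: r = r^2 mod 23 = 4^2 = 16
  bit 3 = 0: r = r^2 mod 23 = 16^2 = 3
  bit 4 = 1: r = r^2 * 21 mod 23 = 3^2 * 21 = 9*21 = 5
  -> B = 5
s = B^a = 5^15 mod 23  (bits of 15 = 1111)
  bit 0 = 1: r = r^2 * 5 mod 23 = 1^2 * 5 = 1*5 = 5
  bit 1 = 1: r = r^2 * 5 mod 23 = 5^2 * 5 = 2*5 = 10
  bit 2 = 1: r = r^2 * 5 mod 23 = 10^2 * 5 = 8*5 = 17
  bit 3 = 1: r = r^2 * 5 mod 23 = 17^2 * 5 = 13*5 = 19
  -> s = B^a = 19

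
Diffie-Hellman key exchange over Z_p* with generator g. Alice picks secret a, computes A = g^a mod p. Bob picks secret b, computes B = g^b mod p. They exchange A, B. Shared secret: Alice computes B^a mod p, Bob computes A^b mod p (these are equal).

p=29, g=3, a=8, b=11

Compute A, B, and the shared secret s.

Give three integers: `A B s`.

Answer: 7 15 23

Derivation:
A = 3^8 mod 29  (bits of 8 = 1000)
  bit 0 = 1: r = r^2 * 3 mod 29 = 1^2 * 3 = 1*3 = 3
  bit 1 = 0: r = r^2 mod 29 = 3^2 = 9
  bit 2 = 0: r = r^2 mod 29 = 9^2 = 23
  bit 3 = 0: r = r^2 mod 29 = 23^2 = 7
  -> A = 7
B = 3^11 mod 29  (bits of 11 = 1011)
  bit 0 = 1: r = r^2 * 3 mod 29 = 1^2 * 3 = 1*3 = 3
  bit 1 = 0: r = r^2 mod 29 = 3^2 = 9
  bit 2 = 1: r = r^2 * 3 mod 29 = 9^2 * 3 = 23*3 = 11
  bit 3 = 1: r = r^2 * 3 mod 29 = 11^2 * 3 = 5*3 = 15
  -> B = 15
s = B^a = 15^8 mod 29  (bits of 8 = 1000)
  bit 0 = 1: r = r^2 * 15 mod 29 = 1^2 * 15 = 1*15 = 15
  bit 1 = 0: r = r^2 mod 29 = 15^2 = 22
  bit 2 = 0: r = r^2 mod 29 = 22^2 = 20
  bit 3 = 0: r = r^2 mod 29 = 20^2 = 23
  -> s = B^a = 23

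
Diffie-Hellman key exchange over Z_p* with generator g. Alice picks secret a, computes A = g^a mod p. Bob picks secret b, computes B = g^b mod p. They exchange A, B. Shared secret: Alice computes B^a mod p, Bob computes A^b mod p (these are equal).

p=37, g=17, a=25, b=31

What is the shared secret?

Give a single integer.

Answer: 20

Derivation:
A = 17^25 mod 37  (bits of 25 = 11001)
  bit 0 = 1: r = r^2 * 17 mod 37 = 1^2 * 17 = 1*17 = 17
  bit 1 = 1: r = r^2 * 17 mod 37 = 17^2 * 17 = 30*17 = 29
  bit 2 = 0: r = r^2 mod 37 = 29^2 = 27
  bit 3 = 0: r = r^2 mod 37 = 27^2 = 26
  bit 4 = 1: r = r^2 * 17 mod 37 = 26^2 * 17 = 10*17 = 22
  -> A = 22
B = 17^31 mod 37  (bits of 31 = 11111)
  bit 0 = 1: r = r^2 * 17 mod 37 = 1^2 * 17 = 1*17 = 17
  bit 1 = 1: r = r^2 * 17 mod 37 = 17^2 * 17 = 30*17 = 29
  bit 2 = 1: r = r^2 * 17 mod 37 = 29^2 * 17 = 27*17 = 15
  bit 3 = 1: r = r^2 * 17 mod 37 = 15^2 * 17 = 3*17 = 14
  bit 4 = 1: r = r^2 * 17 mod 37 = 14^2 * 17 = 11*17 = 2
  -> B = 2
s = B^a = 2^25 mod 37  (bits of 25 = 11001)
  bit 0 = 1: r = r^2 * 2 mod 37 = 1^2 * 2 = 1*2 = 2
  bit 1 = 1: r = r^2 * 2 mod 37 = 2^2 * 2 = 4*2 = 8
  bit 2 = 0: r = r^2 mod 37 = 8^2 = 27
  bit 3 = 0: r = r^2 mod 37 = 27^2 = 26
  bit 4 = 1: r = r^2 * 2 mod 37 = 26^2 * 2 = 10*2 = 20
  -> s = B^a = 20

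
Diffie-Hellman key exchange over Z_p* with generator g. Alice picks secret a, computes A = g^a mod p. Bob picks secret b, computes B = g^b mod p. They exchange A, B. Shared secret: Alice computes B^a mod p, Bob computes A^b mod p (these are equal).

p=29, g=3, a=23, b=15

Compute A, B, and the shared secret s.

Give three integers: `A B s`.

A = 3^23 mod 29  (bits of 23 = 10111)
  bit 0 = 1: r = r^2 * 3 mod 29 = 1^2 * 3 = 1*3 = 3
  bit 1 = 0: r = r^2 mod 29 = 3^2 = 9
  bit 2 = 1: r = r^2 * 3 mod 29 = 9^2 * 3 = 23*3 = 11
  bit 3 = 1: r = r^2 * 3 mod 29 = 11^2 * 3 = 5*3 = 15
  bit 4 = 1: r = r^2 * 3 mod 29 = 15^2 * 3 = 22*3 = 8
  -> A = 8
B = 3^15 mod 29  (bits of 15 = 1111)
  bit 0 = 1: r = r^2 * 3 mod 29 = 1^2 * 3 = 1*3 = 3
  bit 1 = 1: r = r^2 * 3 mod 29 = 3^2 * 3 = 9*3 = 27
  bit 2 = 1: r = r^2 * 3 mod 29 = 27^2 * 3 = 4*3 = 12
  bit 3 = 1: r = r^2 * 3 mod 29 = 12^2 * 3 = 28*3 = 26
  -> B = 26
s = B^a = 26^23 mod 29  (bits of 23 = 10111)
  bit 0 = 1: r = r^2 * 26 mod 29 = 1^2 * 26 = 1*26 = 26
  bit 1 = 0: r = r^2 mod 29 = 26^2 = 9
  bit 2 = 1: r = r^2 * 26 mod 29 = 9^2 * 26 = 23*26 = 18
  bit 3 = 1: r = r^2 * 26 mod 29 = 18^2 * 26 = 5*26 = 14
  bit 4 = 1: r = r^2 * 26 mod 29 = 14^2 * 26 = 22*26 = 21
  -> s = B^a = 21

Answer: 8 26 21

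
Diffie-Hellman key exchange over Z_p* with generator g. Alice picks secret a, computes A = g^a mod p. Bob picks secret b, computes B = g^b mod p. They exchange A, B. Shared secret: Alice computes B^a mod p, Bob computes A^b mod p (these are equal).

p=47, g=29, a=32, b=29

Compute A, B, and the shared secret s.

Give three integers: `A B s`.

Answer: 17 31 14

Derivation:
A = 29^32 mod 47  (bits of 32 = 100000)
  bit 0 = 1: r = r^2 * 29 mod 47 = 1^2 * 29 = 1*29 = 29
  bit 1 = 0: r = r^2 mod 47 = 29^2 = 42
  bit 2 = 0: r = r^2 mod 47 = 42^2 = 25
  bit 3 = 0: r = r^2 mod 47 = 25^2 = 14
  bit 4 = 0: r = r^2 mod 47 = 14^2 = 8
  bit 5 = 0: r = r^2 mod 47 = 8^2 = 17
  -> A = 17
B = 29^29 mod 47  (bits of 29 = 11101)
  bit 0 = 1: r = r^2 * 29 mod 47 = 1^2 * 29 = 1*29 = 29
  bit 1 = 1: r = r^2 * 29 mod 47 = 29^2 * 29 = 42*29 = 43
  bit 2 = 1: r = r^2 * 29 mod 47 = 43^2 * 29 = 16*29 = 41
  bit 3 = 0: r = r^2 mod 47 = 41^2 = 36
  bit 4 = 1: r = r^2 * 29 mod 47 = 36^2 * 29 = 27*29 = 31
  -> B = 31
s = B^a = 31^32 mod 47  (bits of 32 = 100000)
  bit 0 = 1: r = r^2 * 31 mod 47 = 1^2 * 31 = 1*31 = 31
  bit 1 = 0: r = r^2 mod 47 = 31^2 = 21
  bit 2 = 0: r = r^2 mod 47 = 21^2 = 18
  bit 3 = 0: r = r^2 mod 47 = 18^2 = 42
  bit 4 = 0: r = r^2 mod 47 = 42^2 = 25
  bit 5 = 0: r = r^2 mod 47 = 25^2 = 14
  -> s = B^a = 14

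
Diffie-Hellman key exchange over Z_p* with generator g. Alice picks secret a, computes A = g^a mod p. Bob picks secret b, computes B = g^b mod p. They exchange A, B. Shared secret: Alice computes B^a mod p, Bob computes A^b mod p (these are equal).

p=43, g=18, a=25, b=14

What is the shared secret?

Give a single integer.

A = 18^25 mod 43  (bits of 25 = 11001)
  bit 0 = 1: r = r^2 * 18 mod 43 = 1^2 * 18 = 1*18 = 18
  bit 1 = 1: r = r^2 * 18 mod 43 = 18^2 * 18 = 23*18 = 27
  bit 2 = 0: r = r^2 mod 43 = 27^2 = 41
  bit 3 = 0: r = r^2 mod 43 = 41^2 = 4
  bit 4 = 1: r = r^2 * 18 mod 43 = 4^2 * 18 = 16*18 = 30
  -> A = 30
B = 18^14 mod 43  (bits of 14 = 1110)
  bit 0 = 1: r = r^2 * 18 mod 43 = 1^2 * 18 = 1*18 = 18
  bit 1 = 1: r = r^2 * 18 mod 43 = 18^2 * 18 = 23*18 = 27
  bit 2 = 1: r = r^2 * 18 mod 43 = 27^2 * 18 = 41*18 = 7
  bit 3 = 0: r = r^2 mod 43 = 7^2 = 6
  -> B = 6
s = B^a = 6^25 mod 43  (bits of 25 = 11001)
  bit 0 = 1: r = r^2 * 6 mod 43 = 1^2 * 6 = 1*6 = 6
  bit 1 = 1: r = r^2 * 6 mod 43 = 6^2 * 6 = 36*6 = 1
  bit 2 = 0: r = r^2 mod 43 = 1^2 = 1
  bit 3 = 0: r = r^2 mod 43 = 1^2 = 1
  bit 4 = 1: r = r^2 * 6 mod 43 = 1^2 * 6 = 1*6 = 6
  -> s = B^a = 6

Answer: 6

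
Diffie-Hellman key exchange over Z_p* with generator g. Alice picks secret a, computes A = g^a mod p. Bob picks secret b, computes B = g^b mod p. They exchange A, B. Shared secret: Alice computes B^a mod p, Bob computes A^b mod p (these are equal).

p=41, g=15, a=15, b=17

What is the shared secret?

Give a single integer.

A = 15^15 mod 41  (bits of 15 = 1111)
  bit 0 = 1: r = r^2 * 15 mod 41 = 1^2 * 15 = 1*15 = 15
  bit 1 = 1: r = r^2 * 15 mod 41 = 15^2 * 15 = 20*15 = 13
  bit 2 = 1: r = r^2 * 15 mod 41 = 13^2 * 15 = 5*15 = 34
  bit 3 = 1: r = r^2 * 15 mod 41 = 34^2 * 15 = 8*15 = 38
  -> A = 38
B = 15^17 mod 41  (bits of 17 = 10001)
  bit 0 = 1: r = r^2 * 15 mod 41 = 1^2 * 15 = 1*15 = 15
  bit 1 = 0: r = r^2 mod 41 = 15^2 = 20
  bit 2 = 0: r = r^2 mod 41 = 20^2 = 31
  bit 3 = 0: r = r^2 mod 41 = 31^2 = 18
  bit 4 = 1: r = r^2 * 15 mod 41 = 18^2 * 15 = 37*15 = 22
  -> B = 22
s = B^a = 22^15 mod 41  (bits of 15 = 1111)
  bit 0 = 1: r = r^2 * 22 mod 41 = 1^2 * 22 = 1*22 = 22
  bit 1 = 1: r = r^2 * 22 mod 41 = 22^2 * 22 = 33*22 = 29
  bit 2 = 1: r = r^2 * 22 mod 41 = 29^2 * 22 = 21*22 = 11
  bit 3 = 1: r = r^2 * 22 mod 41 = 11^2 * 22 = 39*22 = 38
  -> s = B^a = 38

Answer: 38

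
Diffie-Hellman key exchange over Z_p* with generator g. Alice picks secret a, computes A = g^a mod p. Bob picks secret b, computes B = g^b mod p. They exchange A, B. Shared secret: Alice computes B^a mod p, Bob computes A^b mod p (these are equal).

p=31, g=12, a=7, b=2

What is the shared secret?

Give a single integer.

Answer: 18

Derivation:
A = 12^7 mod 31  (bits of 7 = 111)
  bit 0 = 1: r = r^2 * 12 mod 31 = 1^2 * 12 = 1*12 = 12
  bit 1 = 1: r = r^2 * 12 mod 31 = 12^2 * 12 = 20*12 = 23
  bit 2 = 1: r = r^2 * 12 mod 31 = 23^2 * 12 = 2*12 = 24
  -> A = 24
B = 12^2 mod 31  (bits of 2 = 10)
  bit 0 = 1: r = r^2 * 12 mod 31 = 1^2 * 12 = 1*12 = 12
  bit 1 = 0: r = r^2 mod 31 = 12^2 = 20
  -> B = 20
s = B^a = 20^7 mod 31  (bits of 7 = 111)
  bit 0 = 1: r = r^2 * 20 mod 31 = 1^2 * 20 = 1*20 = 20
  bit 1 = 1: r = r^2 * 20 mod 31 = 20^2 * 20 = 28*20 = 2
  bit 2 = 1: r = r^2 * 20 mod 31 = 2^2 * 20 = 4*20 = 18
  -> s = B^a = 18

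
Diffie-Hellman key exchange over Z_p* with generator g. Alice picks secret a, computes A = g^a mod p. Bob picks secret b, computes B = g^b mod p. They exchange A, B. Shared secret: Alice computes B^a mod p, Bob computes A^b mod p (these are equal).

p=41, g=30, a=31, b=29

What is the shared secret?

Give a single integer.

Answer: 15

Derivation:
A = 30^31 mod 41  (bits of 31 = 11111)
  bit 0 = 1: r = r^2 * 30 mod 41 = 1^2 * 30 = 1*30 = 30
  bit 1 = 1: r = r^2 * 30 mod 41 = 30^2 * 30 = 39*30 = 22
  bit 2 = 1: r = r^2 * 30 mod 41 = 22^2 * 30 = 33*30 = 6
  bit 3 = 1: r = r^2 * 30 mod 41 = 6^2 * 30 = 36*30 = 14
  bit 4 = 1: r = r^2 * 30 mod 41 = 14^2 * 30 = 32*30 = 17
  -> A = 17
B = 30^29 mod 41  (bits of 29 = 11101)
  bit 0 = 1: r = r^2 * 30 mod 41 = 1^2 * 30 = 1*30 = 30
  bit 1 = 1: r = r^2 * 30 mod 41 = 30^2 * 30 = 39*30 = 22
  bit 2 = 1: r = r^2 * 30 mod 41 = 22^2 * 30 = 33*30 = 6
  bit 3 = 0: r = r^2 mod 41 = 6^2 = 36
  bit 4 = 1: r = r^2 * 30 mod 41 = 36^2 * 30 = 25*30 = 12
  -> B = 12
s = B^a = 12^31 mod 41  (bits of 31 = 11111)
  bit 0 = 1: r = r^2 * 12 mod 41 = 1^2 * 12 = 1*12 = 12
  bit 1 = 1: r = r^2 * 12 mod 41 = 12^2 * 12 = 21*12 = 6
  bit 2 = 1: r = r^2 * 12 mod 41 = 6^2 * 12 = 36*12 = 22
  bit 3 = 1: r = r^2 * 12 mod 41 = 22^2 * 12 = 33*12 = 27
  bit 4 = 1: r = r^2 * 12 mod 41 = 27^2 * 12 = 32*12 = 15
  -> s = B^a = 15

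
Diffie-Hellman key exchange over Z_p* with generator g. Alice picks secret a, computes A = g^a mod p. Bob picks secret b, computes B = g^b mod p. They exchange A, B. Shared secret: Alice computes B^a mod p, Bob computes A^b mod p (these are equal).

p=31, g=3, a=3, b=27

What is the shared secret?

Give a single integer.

Answer: 15

Derivation:
A = 3^3 mod 31  (bits of 3 = 11)
  bit 0 = 1: r = r^2 * 3 mod 31 = 1^2 * 3 = 1*3 = 3
  bit 1 = 1: r = r^2 * 3 mod 31 = 3^2 * 3 = 9*3 = 27
  -> A = 27
B = 3^27 mod 31  (bits of 27 = 11011)
  bit 0 = 1: r = r^2 * 3 mod 31 = 1^2 * 3 = 1*3 = 3
  bit 1 = 1: r = r^2 * 3 mod 31 = 3^2 * 3 = 9*3 = 27
  bit 2 = 0: r = r^2 mod 31 = 27^2 = 16
  bit 3 = 1: r = r^2 * 3 mod 31 = 16^2 * 3 = 8*3 = 24
  bit 4 = 1: r = r^2 * 3 mod 31 = 24^2 * 3 = 18*3 = 23
  -> B = 23
s = B^a = 23^3 mod 31  (bits of 3 = 11)
  bit 0 = 1: r = r^2 * 23 mod 31 = 1^2 * 23 = 1*23 = 23
  bit 1 = 1: r = r^2 * 23 mod 31 = 23^2 * 23 = 2*23 = 15
  -> s = B^a = 15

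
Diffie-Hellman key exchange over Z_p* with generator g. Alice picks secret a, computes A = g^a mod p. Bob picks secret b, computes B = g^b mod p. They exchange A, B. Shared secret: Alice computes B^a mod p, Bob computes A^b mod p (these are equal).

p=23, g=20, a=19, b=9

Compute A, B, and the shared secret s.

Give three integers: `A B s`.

Answer: 17 5 7

Derivation:
A = 20^19 mod 23  (bits of 19 = 10011)
  bit 0 = 1: r = r^2 * 20 mod 23 = 1^2 * 20 = 1*20 = 20
  bit 1 = 0: r = r^2 mod 23 = 20^2 = 9
  bit 2 = 0: r = r^2 mod 23 = 9^2 = 12
  bit 3 = 1: r = r^2 * 20 mod 23 = 12^2 * 20 = 6*20 = 5
  bit 4 = 1: r = r^2 * 20 mod 23 = 5^2 * 20 = 2*20 = 17
  -> A = 17
B = 20^9 mod 23  (bits of 9 = 1001)
  bit 0 = 1: r = r^2 * 20 mod 23 = 1^2 * 20 = 1*20 = 20
  bit 1 = 0: r = r^2 mod 23 = 20^2 = 9
  bit 2 = 0: r = r^2 mod 23 = 9^2 = 12
  bit 3 = 1: r = r^2 * 20 mod 23 = 12^2 * 20 = 6*20 = 5
  -> B = 5
s = B^a = 5^19 mod 23  (bits of 19 = 10011)
  bit 0 = 1: r = r^2 * 5 mod 23 = 1^2 * 5 = 1*5 = 5
  bit 1 = 0: r = r^2 mod 23 = 5^2 = 2
  bit 2 = 0: r = r^2 mod 23 = 2^2 = 4
  bit 3 = 1: r = r^2 * 5 mod 23 = 4^2 * 5 = 16*5 = 11
  bit 4 = 1: r = r^2 * 5 mod 23 = 11^2 * 5 = 6*5 = 7
  -> s = B^a = 7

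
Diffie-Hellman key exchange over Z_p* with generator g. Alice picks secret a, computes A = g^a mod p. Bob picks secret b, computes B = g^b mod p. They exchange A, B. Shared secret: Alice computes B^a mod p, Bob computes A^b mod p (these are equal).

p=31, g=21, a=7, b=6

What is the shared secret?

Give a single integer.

Answer: 4

Derivation:
A = 21^7 mod 31  (bits of 7 = 111)
  bit 0 = 1: r = r^2 * 21 mod 31 = 1^2 * 21 = 1*21 = 21
  bit 1 = 1: r = r^2 * 21 mod 31 = 21^2 * 21 = 7*21 = 23
  bit 2 = 1: r = r^2 * 21 mod 31 = 23^2 * 21 = 2*21 = 11
  -> A = 11
B = 21^6 mod 31  (bits of 6 = 110)
  bit 0 = 1: r = r^2 * 21 mod 31 = 1^2 * 21 = 1*21 = 21
  bit 1 = 1: r = r^2 * 21 mod 31 = 21^2 * 21 = 7*21 = 23
  bit 2 = 0: r = r^2 mod 31 = 23^2 = 2
  -> B = 2
s = B^a = 2^7 mod 31  (bits of 7 = 111)
  bit 0 = 1: r = r^2 * 2 mod 31 = 1^2 * 2 = 1*2 = 2
  bit 1 = 1: r = r^2 * 2 mod 31 = 2^2 * 2 = 4*2 = 8
  bit 2 = 1: r = r^2 * 2 mod 31 = 8^2 * 2 = 2*2 = 4
  -> s = B^a = 4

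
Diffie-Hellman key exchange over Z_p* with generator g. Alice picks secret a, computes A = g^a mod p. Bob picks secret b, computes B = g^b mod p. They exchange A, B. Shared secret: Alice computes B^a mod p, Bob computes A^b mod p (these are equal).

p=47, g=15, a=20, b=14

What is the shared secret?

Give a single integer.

Answer: 6

Derivation:
A = 15^20 mod 47  (bits of 20 = 10100)
  bit 0 = 1: r = r^2 * 15 mod 47 = 1^2 * 15 = 1*15 = 15
  bit 1 = 0: r = r^2 mod 47 = 15^2 = 37
  bit 2 = 1: r = r^2 * 15 mod 47 = 37^2 * 15 = 6*15 = 43
  bit 3 = 0: r = r^2 mod 47 = 43^2 = 16
  bit 4 = 0: r = r^2 mod 47 = 16^2 = 21
  -> A = 21
B = 15^14 mod 47  (bits of 14 = 1110)
  bit 0 = 1: r = r^2 * 15 mod 47 = 1^2 * 15 = 1*15 = 15
  bit 1 = 1: r = r^2 * 15 mod 47 = 15^2 * 15 = 37*15 = 38
  bit 2 = 1: r = r^2 * 15 mod 47 = 38^2 * 15 = 34*15 = 40
  bit 3 = 0: r = r^2 mod 47 = 40^2 = 2
  -> B = 2
s = B^a = 2^20 mod 47  (bits of 20 = 10100)
  bit 0 = 1: r = r^2 * 2 mod 47 = 1^2 * 2 = 1*2 = 2
  bit 1 = 0: r = r^2 mod 47 = 2^2 = 4
  bit 2 = 1: r = r^2 * 2 mod 47 = 4^2 * 2 = 16*2 = 32
  bit 3 = 0: r = r^2 mod 47 = 32^2 = 37
  bit 4 = 0: r = r^2 mod 47 = 37^2 = 6
  -> s = B^a = 6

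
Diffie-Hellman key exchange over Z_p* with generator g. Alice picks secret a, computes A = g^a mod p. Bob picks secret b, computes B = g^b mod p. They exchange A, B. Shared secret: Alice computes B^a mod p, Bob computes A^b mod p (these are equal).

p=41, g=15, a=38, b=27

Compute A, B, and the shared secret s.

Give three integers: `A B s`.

Answer: 39 7 36

Derivation:
A = 15^38 mod 41  (bits of 38 = 100110)
  bit 0 = 1: r = r^2 * 15 mod 41 = 1^2 * 15 = 1*15 = 15
  bit 1 = 0: r = r^2 mod 41 = 15^2 = 20
  bit 2 = 0: r = r^2 mod 41 = 20^2 = 31
  bit 3 = 1: r = r^2 * 15 mod 41 = 31^2 * 15 = 18*15 = 24
  bit 4 = 1: r = r^2 * 15 mod 41 = 24^2 * 15 = 2*15 = 30
  bit 5 = 0: r = r^2 mod 41 = 30^2 = 39
  -> A = 39
B = 15^27 mod 41  (bits of 27 = 11011)
  bit 0 = 1: r = r^2 * 15 mod 41 = 1^2 * 15 = 1*15 = 15
  bit 1 = 1: r = r^2 * 15 mod 41 = 15^2 * 15 = 20*15 = 13
  bit 2 = 0: r = r^2 mod 41 = 13^2 = 5
  bit 3 = 1: r = r^2 * 15 mod 41 = 5^2 * 15 = 25*15 = 6
  bit 4 = 1: r = r^2 * 15 mod 41 = 6^2 * 15 = 36*15 = 7
  -> B = 7
s = B^a = 7^38 mod 41  (bits of 38 = 100110)
  bit 0 = 1: r = r^2 * 7 mod 41 = 1^2 * 7 = 1*7 = 7
  bit 1 = 0: r = r^2 mod 41 = 7^2 = 8
  bit 2 = 0: r = r^2 mod 41 = 8^2 = 23
  bit 3 = 1: r = r^2 * 7 mod 41 = 23^2 * 7 = 37*7 = 13
  bit 4 = 1: r = r^2 * 7 mod 41 = 13^2 * 7 = 5*7 = 35
  bit 5 = 0: r = r^2 mod 41 = 35^2 = 36
  -> s = B^a = 36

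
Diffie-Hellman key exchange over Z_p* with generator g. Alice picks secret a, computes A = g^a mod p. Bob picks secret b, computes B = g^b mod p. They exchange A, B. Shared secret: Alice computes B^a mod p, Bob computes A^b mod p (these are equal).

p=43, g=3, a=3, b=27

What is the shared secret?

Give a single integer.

Answer: 8

Derivation:
A = 3^3 mod 43  (bits of 3 = 11)
  bit 0 = 1: r = r^2 * 3 mod 43 = 1^2 * 3 = 1*3 = 3
  bit 1 = 1: r = r^2 * 3 mod 43 = 3^2 * 3 = 9*3 = 27
  -> A = 27
B = 3^27 mod 43  (bits of 27 = 11011)
  bit 0 = 1: r = r^2 * 3 mod 43 = 1^2 * 3 = 1*3 = 3
  bit 1 = 1: r = r^2 * 3 mod 43 = 3^2 * 3 = 9*3 = 27
  bit 2 = 0: r = r^2 mod 43 = 27^2 = 41
  bit 3 = 1: r = r^2 * 3 mod 43 = 41^2 * 3 = 4*3 = 12
  bit 4 = 1: r = r^2 * 3 mod 43 = 12^2 * 3 = 15*3 = 2
  -> B = 2
s = B^a = 2^3 mod 43  (bits of 3 = 11)
  bit 0 = 1: r = r^2 * 2 mod 43 = 1^2 * 2 = 1*2 = 2
  bit 1 = 1: r = r^2 * 2 mod 43 = 2^2 * 2 = 4*2 = 8
  -> s = B^a = 8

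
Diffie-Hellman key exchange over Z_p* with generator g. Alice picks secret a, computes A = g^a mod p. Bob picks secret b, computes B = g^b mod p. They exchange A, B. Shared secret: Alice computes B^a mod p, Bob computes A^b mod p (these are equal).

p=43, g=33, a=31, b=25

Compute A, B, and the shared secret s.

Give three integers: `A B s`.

A = 33^31 mod 43  (bits of 31 = 11111)
  bit 0 = 1: r = r^2 * 33 mod 43 = 1^2 * 33 = 1*33 = 33
  bit 1 = 1: r = r^2 * 33 mod 43 = 33^2 * 33 = 14*33 = 32
  bit 2 = 1: r = r^2 * 33 mod 43 = 32^2 * 33 = 35*33 = 37
  bit 3 = 1: r = r^2 * 33 mod 43 = 37^2 * 33 = 36*33 = 27
  bit 4 = 1: r = r^2 * 33 mod 43 = 27^2 * 33 = 41*33 = 20
  -> A = 20
B = 33^25 mod 43  (bits of 25 = 11001)
  bit 0 = 1: r = r^2 * 33 mod 43 = 1^2 * 33 = 1*33 = 33
  bit 1 = 1: r = r^2 * 33 mod 43 = 33^2 * 33 = 14*33 = 32
  bit 2 = 0: r = r^2 mod 43 = 32^2 = 35
  bit 3 = 0: r = r^2 mod 43 = 35^2 = 21
  bit 4 = 1: r = r^2 * 33 mod 43 = 21^2 * 33 = 11*33 = 19
  -> B = 19
s = B^a = 19^31 mod 43  (bits of 31 = 11111)
  bit 0 = 1: r = r^2 * 19 mod 43 = 1^2 * 19 = 1*19 = 19
  bit 1 = 1: r = r^2 * 19 mod 43 = 19^2 * 19 = 17*19 = 22
  bit 2 = 1: r = r^2 * 19 mod 43 = 22^2 * 19 = 11*19 = 37
  bit 3 = 1: r = r^2 * 19 mod 43 = 37^2 * 19 = 36*19 = 39
  bit 4 = 1: r = r^2 * 19 mod 43 = 39^2 * 19 = 16*19 = 3
  -> s = B^a = 3

Answer: 20 19 3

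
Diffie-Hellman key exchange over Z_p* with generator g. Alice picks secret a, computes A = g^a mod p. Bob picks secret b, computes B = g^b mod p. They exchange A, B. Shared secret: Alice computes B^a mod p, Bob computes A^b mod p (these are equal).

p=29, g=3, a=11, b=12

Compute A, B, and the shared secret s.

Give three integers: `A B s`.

A = 3^11 mod 29  (bits of 11 = 1011)
  bit 0 = 1: r = r^2 * 3 mod 29 = 1^2 * 3 = 1*3 = 3
  bit 1 = 0: r = r^2 mod 29 = 3^2 = 9
  bit 2 = 1: r = r^2 * 3 mod 29 = 9^2 * 3 = 23*3 = 11
  bit 3 = 1: r = r^2 * 3 mod 29 = 11^2 * 3 = 5*3 = 15
  -> A = 15
B = 3^12 mod 29  (bits of 12 = 1100)
  bit 0 = 1: r = r^2 * 3 mod 29 = 1^2 * 3 = 1*3 = 3
  bit 1 = 1: r = r^2 * 3 mod 29 = 3^2 * 3 = 9*3 = 27
  bit 2 = 0: r = r^2 mod 29 = 27^2 = 4
  bit 3 = 0: r = r^2 mod 29 = 4^2 = 16
  -> B = 16
s = B^a = 16^11 mod 29  (bits of 11 = 1011)
  bit 0 = 1: r = r^2 * 16 mod 29 = 1^2 * 16 = 1*16 = 16
  bit 1 = 0: r = r^2 mod 29 = 16^2 = 24
  bit 2 = 1: r = r^2 * 16 mod 29 = 24^2 * 16 = 25*16 = 23
  bit 3 = 1: r = r^2 * 16 mod 29 = 23^2 * 16 = 7*16 = 25
  -> s = B^a = 25

Answer: 15 16 25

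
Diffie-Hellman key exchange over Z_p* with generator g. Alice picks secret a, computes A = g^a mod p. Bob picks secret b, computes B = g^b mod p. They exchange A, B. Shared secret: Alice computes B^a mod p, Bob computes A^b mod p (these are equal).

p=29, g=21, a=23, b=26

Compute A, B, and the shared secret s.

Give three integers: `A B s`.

A = 21^23 mod 29  (bits of 23 = 10111)
  bit 0 = 1: r = r^2 * 21 mod 29 = 1^2 * 21 = 1*21 = 21
  bit 1 = 0: r = r^2 mod 29 = 21^2 = 6
  bit 2 = 1: r = r^2 * 21 mod 29 = 6^2 * 21 = 7*21 = 2
  bit 3 = 1: r = r^2 * 21 mod 29 = 2^2 * 21 = 4*21 = 26
  bit 4 = 1: r = r^2 * 21 mod 29 = 26^2 * 21 = 9*21 = 15
  -> A = 15
B = 21^26 mod 29  (bits of 26 = 11010)
  bit 0 = 1: r = r^2 * 21 mod 29 = 1^2 * 21 = 1*21 = 21
  bit 1 = 1: r = r^2 * 21 mod 29 = 21^2 * 21 = 6*21 = 10
  bit 2 = 0: r = r^2 mod 29 = 10^2 = 13
  bit 3 = 1: r = r^2 * 21 mod 29 = 13^2 * 21 = 24*21 = 11
  bit 4 = 0: r = r^2 mod 29 = 11^2 = 5
  -> B = 5
s = B^a = 5^23 mod 29  (bits of 23 = 10111)
  bit 0 = 1: r = r^2 * 5 mod 29 = 1^2 * 5 = 1*5 = 5
  bit 1 = 0: r = r^2 mod 29 = 5^2 = 25
  bit 2 = 1: r = r^2 * 5 mod 29 = 25^2 * 5 = 16*5 = 22
  bit 3 = 1: r = r^2 * 5 mod 29 = 22^2 * 5 = 20*5 = 13
  bit 4 = 1: r = r^2 * 5 mod 29 = 13^2 * 5 = 24*5 = 4
  -> s = B^a = 4

Answer: 15 5 4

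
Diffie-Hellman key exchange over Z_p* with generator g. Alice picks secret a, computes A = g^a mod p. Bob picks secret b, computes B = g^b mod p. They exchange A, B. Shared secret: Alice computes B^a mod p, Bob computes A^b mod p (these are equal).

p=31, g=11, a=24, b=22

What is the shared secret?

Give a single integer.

Answer: 2

Derivation:
A = 11^24 mod 31  (bits of 24 = 11000)
  bit 0 = 1: r = r^2 * 11 mod 31 = 1^2 * 11 = 1*11 = 11
  bit 1 = 1: r = r^2 * 11 mod 31 = 11^2 * 11 = 28*11 = 29
  bit 2 = 0: r = r^2 mod 31 = 29^2 = 4
  bit 3 = 0: r = r^2 mod 31 = 4^2 = 16
  bit 4 = 0: r = r^2 mod 31 = 16^2 = 8
  -> A = 8
B = 11^22 mod 31  (bits of 22 = 10110)
  bit 0 = 1: r = r^2 * 11 mod 31 = 1^2 * 11 = 1*11 = 11
  bit 1 = 0: r = r^2 mod 31 = 11^2 = 28
  bit 2 = 1: r = r^2 * 11 mod 31 = 28^2 * 11 = 9*11 = 6
  bit 3 = 1: r = r^2 * 11 mod 31 = 6^2 * 11 = 5*11 = 24
  bit 4 = 0: r = r^2 mod 31 = 24^2 = 18
  -> B = 18
s = B^a = 18^24 mod 31  (bits of 24 = 11000)
  bit 0 = 1: r = r^2 * 18 mod 31 = 1^2 * 18 = 1*18 = 18
  bit 1 = 1: r = r^2 * 18 mod 31 = 18^2 * 18 = 14*18 = 4
  bit 2 = 0: r = r^2 mod 31 = 4^2 = 16
  bit 3 = 0: r = r^2 mod 31 = 16^2 = 8
  bit 4 = 0: r = r^2 mod 31 = 8^2 = 2
  -> s = B^a = 2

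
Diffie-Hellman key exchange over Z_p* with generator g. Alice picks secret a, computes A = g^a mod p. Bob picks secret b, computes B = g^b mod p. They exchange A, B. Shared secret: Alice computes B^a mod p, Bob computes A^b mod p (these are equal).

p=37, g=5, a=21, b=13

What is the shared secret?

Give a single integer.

A = 5^21 mod 37  (bits of 21 = 10101)
  bit 0 = 1: r = r^2 * 5 mod 37 = 1^2 * 5 = 1*5 = 5
  bit 1 = 0: r = r^2 mod 37 = 5^2 = 25
  bit 2 = 1: r = r^2 * 5 mod 37 = 25^2 * 5 = 33*5 = 17
  bit 3 = 0: r = r^2 mod 37 = 17^2 = 30
  bit 4 = 1: r = r^2 * 5 mod 37 = 30^2 * 5 = 12*5 = 23
  -> A = 23
B = 5^13 mod 37  (bits of 13 = 1101)
  bit 0 = 1: r = r^2 * 5 mod 37 = 1^2 * 5 = 1*5 = 5
  bit 1 = 1: r = r^2 * 5 mod 37 = 5^2 * 5 = 25*5 = 14
  bit 2 = 0: r = r^2 mod 37 = 14^2 = 11
  bit 3 = 1: r = r^2 * 5 mod 37 = 11^2 * 5 = 10*5 = 13
  -> B = 13
s = B^a = 13^21 mod 37  (bits of 21 = 10101)
  bit 0 = 1: r = r^2 * 13 mod 37 = 1^2 * 13 = 1*13 = 13
  bit 1 = 0: r = r^2 mod 37 = 13^2 = 21
  bit 2 = 1: r = r^2 * 13 mod 37 = 21^2 * 13 = 34*13 = 35
  bit 3 = 0: r = r^2 mod 37 = 35^2 = 4
  bit 4 = 1: r = r^2 * 13 mod 37 = 4^2 * 13 = 16*13 = 23
  -> s = B^a = 23

Answer: 23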